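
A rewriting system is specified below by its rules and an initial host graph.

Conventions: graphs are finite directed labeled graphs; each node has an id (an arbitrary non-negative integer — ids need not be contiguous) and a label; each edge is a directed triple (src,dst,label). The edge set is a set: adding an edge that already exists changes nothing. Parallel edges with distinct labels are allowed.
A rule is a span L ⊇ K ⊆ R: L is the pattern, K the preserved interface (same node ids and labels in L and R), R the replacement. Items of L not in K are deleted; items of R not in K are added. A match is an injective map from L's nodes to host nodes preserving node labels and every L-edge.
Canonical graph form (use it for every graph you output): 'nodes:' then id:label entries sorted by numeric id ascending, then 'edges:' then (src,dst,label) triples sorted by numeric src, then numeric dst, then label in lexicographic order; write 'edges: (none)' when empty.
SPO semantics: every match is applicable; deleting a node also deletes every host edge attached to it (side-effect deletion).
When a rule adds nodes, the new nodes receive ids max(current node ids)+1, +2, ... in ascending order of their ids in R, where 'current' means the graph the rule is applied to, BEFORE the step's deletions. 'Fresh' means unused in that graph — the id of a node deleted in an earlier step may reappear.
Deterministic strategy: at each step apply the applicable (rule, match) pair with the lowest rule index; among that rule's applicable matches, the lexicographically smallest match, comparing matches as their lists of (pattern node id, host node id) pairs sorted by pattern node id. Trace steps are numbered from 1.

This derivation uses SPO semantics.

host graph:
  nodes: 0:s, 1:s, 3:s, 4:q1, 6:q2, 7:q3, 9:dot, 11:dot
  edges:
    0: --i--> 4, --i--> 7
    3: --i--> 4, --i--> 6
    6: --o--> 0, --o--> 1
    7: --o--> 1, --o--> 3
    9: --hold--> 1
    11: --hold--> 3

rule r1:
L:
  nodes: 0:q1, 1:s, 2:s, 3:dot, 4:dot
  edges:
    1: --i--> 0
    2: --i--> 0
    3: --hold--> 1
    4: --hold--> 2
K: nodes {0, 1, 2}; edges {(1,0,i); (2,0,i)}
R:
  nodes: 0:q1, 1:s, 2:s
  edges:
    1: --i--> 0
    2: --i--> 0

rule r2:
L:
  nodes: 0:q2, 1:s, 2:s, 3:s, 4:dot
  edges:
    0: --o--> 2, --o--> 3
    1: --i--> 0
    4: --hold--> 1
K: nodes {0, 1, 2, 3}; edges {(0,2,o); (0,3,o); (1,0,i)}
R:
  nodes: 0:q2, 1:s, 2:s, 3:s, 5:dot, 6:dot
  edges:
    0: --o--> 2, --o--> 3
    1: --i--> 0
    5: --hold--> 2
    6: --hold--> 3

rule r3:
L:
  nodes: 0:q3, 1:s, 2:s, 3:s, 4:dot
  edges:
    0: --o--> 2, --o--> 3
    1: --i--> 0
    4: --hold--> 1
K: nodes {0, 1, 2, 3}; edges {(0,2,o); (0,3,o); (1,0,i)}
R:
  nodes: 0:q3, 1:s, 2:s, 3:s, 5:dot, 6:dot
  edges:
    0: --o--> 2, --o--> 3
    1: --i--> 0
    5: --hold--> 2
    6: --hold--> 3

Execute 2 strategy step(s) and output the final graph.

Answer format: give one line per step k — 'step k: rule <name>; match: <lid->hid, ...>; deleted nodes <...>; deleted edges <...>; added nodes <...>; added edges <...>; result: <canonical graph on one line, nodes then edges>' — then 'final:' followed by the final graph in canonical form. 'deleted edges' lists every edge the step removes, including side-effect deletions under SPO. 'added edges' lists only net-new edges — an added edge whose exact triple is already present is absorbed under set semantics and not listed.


step 1: rule r2; match: 0->6, 1->3, 2->0, 3->1, 4->11; deleted nodes 11; deleted edges (11,3,hold); added nodes 12, 13; added edges (12,0,hold); (13,1,hold); result: nodes: 0:s, 1:s, 3:s, 4:q1, 6:q2, 7:q3, 9:dot, 12:dot, 13:dot edges: (0,4,i); (0,7,i); (3,4,i); (3,6,i); (6,0,o); (6,1,o); (7,1,o); (7,3,o); (9,1,hold); (12,0,hold); (13,1,hold)
step 2: rule r3; match: 0->7, 1->0, 2->1, 3->3, 4->12; deleted nodes 12; deleted edges (12,0,hold); added nodes 14, 15; added edges (14,1,hold); (15,3,hold); result: nodes: 0:s, 1:s, 3:s, 4:q1, 6:q2, 7:q3, 9:dot, 13:dot, 14:dot, 15:dot edges: (0,4,i); (0,7,i); (3,4,i); (3,6,i); (6,0,o); (6,1,o); (7,1,o); (7,3,o); (9,1,hold); (13,1,hold); (14,1,hold); (15,3,hold)
final:
nodes: 0:s, 1:s, 3:s, 4:q1, 6:q2, 7:q3, 9:dot, 13:dot, 14:dot, 15:dot
edges: (0,4,i); (0,7,i); (3,4,i); (3,6,i); (6,0,o); (6,1,o); (7,1,o); (7,3,o); (9,1,hold); (13,1,hold); (14,1,hold); (15,3,hold)


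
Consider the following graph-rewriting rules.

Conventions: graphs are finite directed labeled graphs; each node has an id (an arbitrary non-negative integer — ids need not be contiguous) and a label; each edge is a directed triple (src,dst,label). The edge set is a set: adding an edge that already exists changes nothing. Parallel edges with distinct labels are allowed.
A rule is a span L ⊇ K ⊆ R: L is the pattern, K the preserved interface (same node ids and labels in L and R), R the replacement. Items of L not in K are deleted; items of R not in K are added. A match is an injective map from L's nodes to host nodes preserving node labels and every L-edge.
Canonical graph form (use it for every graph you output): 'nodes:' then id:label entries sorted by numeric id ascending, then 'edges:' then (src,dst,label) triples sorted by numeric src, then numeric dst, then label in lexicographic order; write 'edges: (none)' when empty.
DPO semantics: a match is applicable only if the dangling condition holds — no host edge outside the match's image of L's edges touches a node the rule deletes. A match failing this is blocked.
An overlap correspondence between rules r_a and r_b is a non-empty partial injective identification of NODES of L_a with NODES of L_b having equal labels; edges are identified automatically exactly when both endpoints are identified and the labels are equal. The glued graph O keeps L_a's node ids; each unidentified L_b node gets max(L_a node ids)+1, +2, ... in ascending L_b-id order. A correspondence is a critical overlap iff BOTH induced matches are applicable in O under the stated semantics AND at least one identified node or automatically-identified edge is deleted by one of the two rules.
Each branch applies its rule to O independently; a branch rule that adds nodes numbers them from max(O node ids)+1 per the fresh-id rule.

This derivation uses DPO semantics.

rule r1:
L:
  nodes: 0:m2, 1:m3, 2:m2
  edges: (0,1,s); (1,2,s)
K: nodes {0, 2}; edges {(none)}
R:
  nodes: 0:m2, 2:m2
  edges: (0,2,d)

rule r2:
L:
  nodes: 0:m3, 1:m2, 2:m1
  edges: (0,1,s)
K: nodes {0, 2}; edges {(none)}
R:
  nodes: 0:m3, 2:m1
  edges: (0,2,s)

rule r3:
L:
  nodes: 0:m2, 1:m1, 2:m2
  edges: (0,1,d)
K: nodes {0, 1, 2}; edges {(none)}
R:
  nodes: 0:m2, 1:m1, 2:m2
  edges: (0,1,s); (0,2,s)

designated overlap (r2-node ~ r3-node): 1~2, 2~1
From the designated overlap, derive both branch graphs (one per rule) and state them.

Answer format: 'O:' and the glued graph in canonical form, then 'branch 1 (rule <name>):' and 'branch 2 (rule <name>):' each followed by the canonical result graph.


O:
nodes: 0:m3, 1:m2, 2:m1, 3:m2
edges: (0,1,s); (3,2,d)
branch 1 (rule r2):
nodes: 0:m3, 2:m1, 3:m2
edges: (0,2,s); (3,2,d)
branch 2 (rule r3):
nodes: 0:m3, 1:m2, 2:m1, 3:m2
edges: (0,1,s); (3,1,s); (3,2,s)


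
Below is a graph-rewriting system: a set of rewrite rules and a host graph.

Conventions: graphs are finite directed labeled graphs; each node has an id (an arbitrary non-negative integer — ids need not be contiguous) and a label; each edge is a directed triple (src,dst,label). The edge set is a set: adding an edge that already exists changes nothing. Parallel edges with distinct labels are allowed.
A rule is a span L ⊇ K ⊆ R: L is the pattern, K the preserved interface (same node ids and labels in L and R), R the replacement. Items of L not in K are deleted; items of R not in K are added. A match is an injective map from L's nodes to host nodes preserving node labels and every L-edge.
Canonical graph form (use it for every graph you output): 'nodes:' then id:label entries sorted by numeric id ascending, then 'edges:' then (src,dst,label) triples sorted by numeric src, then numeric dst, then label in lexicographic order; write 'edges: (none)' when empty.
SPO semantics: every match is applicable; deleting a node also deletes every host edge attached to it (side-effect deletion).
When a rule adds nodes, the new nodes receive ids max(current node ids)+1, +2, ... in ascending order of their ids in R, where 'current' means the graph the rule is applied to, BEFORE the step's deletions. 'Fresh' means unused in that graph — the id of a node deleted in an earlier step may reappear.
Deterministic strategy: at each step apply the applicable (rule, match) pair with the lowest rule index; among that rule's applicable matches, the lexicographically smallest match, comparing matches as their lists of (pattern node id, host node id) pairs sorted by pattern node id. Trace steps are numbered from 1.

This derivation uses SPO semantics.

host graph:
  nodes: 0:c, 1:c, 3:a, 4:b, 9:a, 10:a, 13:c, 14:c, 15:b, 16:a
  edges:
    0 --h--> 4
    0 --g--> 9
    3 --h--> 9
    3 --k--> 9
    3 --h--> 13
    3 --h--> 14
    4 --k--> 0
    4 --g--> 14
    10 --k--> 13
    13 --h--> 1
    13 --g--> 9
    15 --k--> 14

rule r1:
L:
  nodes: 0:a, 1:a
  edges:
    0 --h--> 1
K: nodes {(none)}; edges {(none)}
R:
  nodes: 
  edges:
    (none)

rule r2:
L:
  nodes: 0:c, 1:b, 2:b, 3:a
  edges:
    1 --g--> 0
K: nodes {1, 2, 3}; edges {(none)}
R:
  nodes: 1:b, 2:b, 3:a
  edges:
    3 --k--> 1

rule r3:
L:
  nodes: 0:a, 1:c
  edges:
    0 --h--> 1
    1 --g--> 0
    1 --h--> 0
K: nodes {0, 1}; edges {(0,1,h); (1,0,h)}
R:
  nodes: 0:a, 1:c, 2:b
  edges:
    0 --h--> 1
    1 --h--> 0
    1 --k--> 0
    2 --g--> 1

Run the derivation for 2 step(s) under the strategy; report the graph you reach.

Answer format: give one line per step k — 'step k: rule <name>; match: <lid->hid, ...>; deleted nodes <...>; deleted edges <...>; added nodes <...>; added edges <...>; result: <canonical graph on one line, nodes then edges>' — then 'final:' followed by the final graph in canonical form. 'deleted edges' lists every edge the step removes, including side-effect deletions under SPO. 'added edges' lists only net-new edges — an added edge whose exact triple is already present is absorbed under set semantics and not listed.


step 1: rule r1; match: 0->3, 1->9; deleted nodes 3, 9; deleted edges (0,9,g); (3,9,h); (3,9,k); (3,13,h); (3,14,h); (13,9,g); added nodes (none); added edges (none); result: nodes: 0:c, 1:c, 4:b, 10:a, 13:c, 14:c, 15:b, 16:a edges: (0,4,h); (4,0,k); (4,14,g); (10,13,k); (13,1,h); (15,14,k)
step 2: rule r2; match: 0->14, 1->4, 2->15, 3->10; deleted nodes 14; deleted edges (4,14,g); (15,14,k); added nodes (none); added edges (10,4,k); result: nodes: 0:c, 1:c, 4:b, 10:a, 13:c, 15:b, 16:a edges: (0,4,h); (4,0,k); (10,4,k); (10,13,k); (13,1,h)
final:
nodes: 0:c, 1:c, 4:b, 10:a, 13:c, 15:b, 16:a
edges: (0,4,h); (4,0,k); (10,4,k); (10,13,k); (13,1,h)


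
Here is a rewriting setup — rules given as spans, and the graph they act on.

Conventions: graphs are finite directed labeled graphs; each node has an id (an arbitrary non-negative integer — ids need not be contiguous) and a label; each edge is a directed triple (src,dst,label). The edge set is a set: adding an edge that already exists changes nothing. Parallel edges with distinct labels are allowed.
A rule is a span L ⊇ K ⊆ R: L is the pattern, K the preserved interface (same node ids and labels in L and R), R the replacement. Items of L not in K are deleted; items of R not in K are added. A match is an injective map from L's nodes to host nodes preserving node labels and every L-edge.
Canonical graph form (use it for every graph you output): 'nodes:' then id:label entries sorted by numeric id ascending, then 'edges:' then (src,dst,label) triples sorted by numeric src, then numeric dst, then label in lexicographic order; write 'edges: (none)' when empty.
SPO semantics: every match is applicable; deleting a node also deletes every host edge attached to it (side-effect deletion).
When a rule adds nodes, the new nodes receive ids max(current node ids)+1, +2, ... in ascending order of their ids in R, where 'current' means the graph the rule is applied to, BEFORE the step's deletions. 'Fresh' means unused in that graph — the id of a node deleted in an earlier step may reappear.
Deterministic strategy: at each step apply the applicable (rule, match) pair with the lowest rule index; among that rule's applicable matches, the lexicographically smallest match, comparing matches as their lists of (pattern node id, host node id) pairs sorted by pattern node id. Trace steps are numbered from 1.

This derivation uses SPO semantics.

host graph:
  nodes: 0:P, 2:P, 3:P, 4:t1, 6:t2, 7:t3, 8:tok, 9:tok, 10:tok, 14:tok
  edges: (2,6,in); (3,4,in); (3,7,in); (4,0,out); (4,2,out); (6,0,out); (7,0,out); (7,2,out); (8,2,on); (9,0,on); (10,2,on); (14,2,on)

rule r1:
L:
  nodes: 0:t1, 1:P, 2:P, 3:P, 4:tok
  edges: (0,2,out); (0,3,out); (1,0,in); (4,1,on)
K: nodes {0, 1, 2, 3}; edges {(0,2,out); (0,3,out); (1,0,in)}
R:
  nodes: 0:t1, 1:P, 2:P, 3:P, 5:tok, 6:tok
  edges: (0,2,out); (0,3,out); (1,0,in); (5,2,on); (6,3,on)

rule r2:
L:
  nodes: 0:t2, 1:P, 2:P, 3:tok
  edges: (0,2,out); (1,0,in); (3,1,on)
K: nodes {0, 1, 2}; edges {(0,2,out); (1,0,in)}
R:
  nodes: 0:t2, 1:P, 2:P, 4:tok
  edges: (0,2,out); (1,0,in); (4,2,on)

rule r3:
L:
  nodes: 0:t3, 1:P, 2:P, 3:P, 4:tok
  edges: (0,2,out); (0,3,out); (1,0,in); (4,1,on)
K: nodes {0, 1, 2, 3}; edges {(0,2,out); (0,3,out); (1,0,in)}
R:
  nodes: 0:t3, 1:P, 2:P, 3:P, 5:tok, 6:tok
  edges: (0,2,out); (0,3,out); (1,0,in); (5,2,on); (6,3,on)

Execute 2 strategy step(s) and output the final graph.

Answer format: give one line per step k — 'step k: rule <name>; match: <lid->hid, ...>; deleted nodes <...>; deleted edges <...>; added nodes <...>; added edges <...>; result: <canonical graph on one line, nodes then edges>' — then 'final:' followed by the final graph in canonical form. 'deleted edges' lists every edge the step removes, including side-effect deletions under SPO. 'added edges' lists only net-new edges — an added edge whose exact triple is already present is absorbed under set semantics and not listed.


step 1: rule r2; match: 0->6, 1->2, 2->0, 3->8; deleted nodes 8; deleted edges (8,2,on); added nodes 15; added edges (15,0,on); result: nodes: 0:P, 2:P, 3:P, 4:t1, 6:t2, 7:t3, 9:tok, 10:tok, 14:tok, 15:tok edges: (2,6,in); (3,4,in); (3,7,in); (4,0,out); (4,2,out); (6,0,out); (7,0,out); (7,2,out); (9,0,on); (10,2,on); (14,2,on); (15,0,on)
step 2: rule r2; match: 0->6, 1->2, 2->0, 3->10; deleted nodes 10; deleted edges (10,2,on); added nodes 16; added edges (16,0,on); result: nodes: 0:P, 2:P, 3:P, 4:t1, 6:t2, 7:t3, 9:tok, 14:tok, 15:tok, 16:tok edges: (2,6,in); (3,4,in); (3,7,in); (4,0,out); (4,2,out); (6,0,out); (7,0,out); (7,2,out); (9,0,on); (14,2,on); (15,0,on); (16,0,on)
final:
nodes: 0:P, 2:P, 3:P, 4:t1, 6:t2, 7:t3, 9:tok, 14:tok, 15:tok, 16:tok
edges: (2,6,in); (3,4,in); (3,7,in); (4,0,out); (4,2,out); (6,0,out); (7,0,out); (7,2,out); (9,0,on); (14,2,on); (15,0,on); (16,0,on)


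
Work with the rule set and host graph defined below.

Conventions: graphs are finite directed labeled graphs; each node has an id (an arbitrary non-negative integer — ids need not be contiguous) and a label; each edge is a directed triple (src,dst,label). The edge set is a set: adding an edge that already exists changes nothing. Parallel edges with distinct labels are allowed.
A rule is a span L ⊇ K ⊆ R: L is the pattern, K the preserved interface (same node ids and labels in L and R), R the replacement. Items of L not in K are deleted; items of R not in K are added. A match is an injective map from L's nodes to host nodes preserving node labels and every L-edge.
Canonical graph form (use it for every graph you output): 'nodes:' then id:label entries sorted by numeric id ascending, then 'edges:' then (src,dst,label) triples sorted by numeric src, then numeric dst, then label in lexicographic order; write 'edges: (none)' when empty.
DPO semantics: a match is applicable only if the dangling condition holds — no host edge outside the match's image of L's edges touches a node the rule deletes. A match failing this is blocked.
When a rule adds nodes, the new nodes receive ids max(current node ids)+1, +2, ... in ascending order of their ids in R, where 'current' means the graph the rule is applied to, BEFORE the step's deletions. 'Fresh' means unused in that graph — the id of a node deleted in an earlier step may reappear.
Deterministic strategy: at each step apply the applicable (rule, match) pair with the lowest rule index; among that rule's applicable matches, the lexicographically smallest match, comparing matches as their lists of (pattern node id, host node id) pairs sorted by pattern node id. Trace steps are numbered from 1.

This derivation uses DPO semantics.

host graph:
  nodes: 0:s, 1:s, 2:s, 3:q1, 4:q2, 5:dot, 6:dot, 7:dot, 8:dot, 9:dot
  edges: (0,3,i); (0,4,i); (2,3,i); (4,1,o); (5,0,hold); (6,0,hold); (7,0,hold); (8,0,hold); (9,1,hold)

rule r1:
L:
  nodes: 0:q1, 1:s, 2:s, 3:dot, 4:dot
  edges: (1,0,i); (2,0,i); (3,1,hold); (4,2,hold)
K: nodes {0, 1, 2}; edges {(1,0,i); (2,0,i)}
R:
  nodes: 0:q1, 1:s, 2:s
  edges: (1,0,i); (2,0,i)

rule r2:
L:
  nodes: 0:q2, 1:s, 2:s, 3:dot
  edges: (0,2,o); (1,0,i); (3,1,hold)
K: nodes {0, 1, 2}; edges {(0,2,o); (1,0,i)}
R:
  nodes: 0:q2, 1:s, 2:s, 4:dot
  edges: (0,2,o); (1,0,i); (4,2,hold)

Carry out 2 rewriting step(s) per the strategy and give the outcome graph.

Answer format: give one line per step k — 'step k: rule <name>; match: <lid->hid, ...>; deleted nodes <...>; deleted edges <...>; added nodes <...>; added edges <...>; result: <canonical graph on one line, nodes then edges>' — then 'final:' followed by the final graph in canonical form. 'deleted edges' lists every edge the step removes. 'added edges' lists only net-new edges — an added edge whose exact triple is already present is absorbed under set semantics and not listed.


step 1: rule r2; match: 0->4, 1->0, 2->1, 3->5; deleted nodes 5; deleted edges (5,0,hold); added nodes 10; added edges (10,1,hold); result: nodes: 0:s, 1:s, 2:s, 3:q1, 4:q2, 6:dot, 7:dot, 8:dot, 9:dot, 10:dot edges: (0,3,i); (0,4,i); (2,3,i); (4,1,o); (6,0,hold); (7,0,hold); (8,0,hold); (9,1,hold); (10,1,hold)
step 2: rule r2; match: 0->4, 1->0, 2->1, 3->6; deleted nodes 6; deleted edges (6,0,hold); added nodes 11; added edges (11,1,hold); result: nodes: 0:s, 1:s, 2:s, 3:q1, 4:q2, 7:dot, 8:dot, 9:dot, 10:dot, 11:dot edges: (0,3,i); (0,4,i); (2,3,i); (4,1,o); (7,0,hold); (8,0,hold); (9,1,hold); (10,1,hold); (11,1,hold)
final:
nodes: 0:s, 1:s, 2:s, 3:q1, 4:q2, 7:dot, 8:dot, 9:dot, 10:dot, 11:dot
edges: (0,3,i); (0,4,i); (2,3,i); (4,1,o); (7,0,hold); (8,0,hold); (9,1,hold); (10,1,hold); (11,1,hold)


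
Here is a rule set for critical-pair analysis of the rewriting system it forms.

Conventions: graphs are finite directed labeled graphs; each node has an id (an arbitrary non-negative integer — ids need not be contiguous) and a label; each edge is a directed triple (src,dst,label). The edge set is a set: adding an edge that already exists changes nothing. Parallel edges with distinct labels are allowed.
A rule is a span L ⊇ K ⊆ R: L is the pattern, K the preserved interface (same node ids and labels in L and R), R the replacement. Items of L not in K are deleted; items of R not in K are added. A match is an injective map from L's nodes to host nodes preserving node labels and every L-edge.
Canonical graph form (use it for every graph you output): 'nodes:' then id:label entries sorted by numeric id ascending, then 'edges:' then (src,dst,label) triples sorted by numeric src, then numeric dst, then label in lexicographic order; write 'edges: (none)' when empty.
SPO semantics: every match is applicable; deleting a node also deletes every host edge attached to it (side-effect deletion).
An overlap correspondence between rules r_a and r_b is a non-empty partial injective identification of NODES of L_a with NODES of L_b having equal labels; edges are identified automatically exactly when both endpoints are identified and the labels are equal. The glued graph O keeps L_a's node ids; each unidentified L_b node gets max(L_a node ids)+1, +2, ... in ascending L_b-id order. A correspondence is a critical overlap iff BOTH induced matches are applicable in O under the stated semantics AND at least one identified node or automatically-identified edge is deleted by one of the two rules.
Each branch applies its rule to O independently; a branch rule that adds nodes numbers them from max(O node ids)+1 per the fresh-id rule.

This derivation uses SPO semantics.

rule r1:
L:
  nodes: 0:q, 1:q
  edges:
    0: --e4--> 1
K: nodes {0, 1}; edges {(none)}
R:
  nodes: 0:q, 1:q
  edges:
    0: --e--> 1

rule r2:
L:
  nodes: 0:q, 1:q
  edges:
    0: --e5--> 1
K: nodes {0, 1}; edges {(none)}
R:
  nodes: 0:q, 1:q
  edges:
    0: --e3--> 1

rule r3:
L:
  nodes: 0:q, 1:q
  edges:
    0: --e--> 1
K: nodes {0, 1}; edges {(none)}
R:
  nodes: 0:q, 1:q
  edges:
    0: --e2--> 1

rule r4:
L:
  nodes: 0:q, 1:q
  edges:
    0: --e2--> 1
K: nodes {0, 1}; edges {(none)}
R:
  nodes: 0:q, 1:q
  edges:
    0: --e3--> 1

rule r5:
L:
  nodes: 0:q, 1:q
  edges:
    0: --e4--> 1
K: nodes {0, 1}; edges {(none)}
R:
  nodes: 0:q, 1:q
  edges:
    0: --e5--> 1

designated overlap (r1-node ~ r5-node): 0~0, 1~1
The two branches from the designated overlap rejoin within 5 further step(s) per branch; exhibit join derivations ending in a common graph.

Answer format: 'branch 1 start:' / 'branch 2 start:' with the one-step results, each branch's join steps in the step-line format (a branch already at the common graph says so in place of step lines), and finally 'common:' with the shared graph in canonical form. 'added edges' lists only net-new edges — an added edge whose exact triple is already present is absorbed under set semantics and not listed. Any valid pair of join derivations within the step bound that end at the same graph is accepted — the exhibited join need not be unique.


branch 1 start:
nodes: 0:q, 1:q
edges: (0,1,e)
branch 2 start:
nodes: 0:q, 1:q
edges: (0,1,e5)
branch 1 step 1: rule r3; match: 0->0, 1->1; deleted nodes (none); deleted edges (0,1,e); added nodes (none); added edges (0,1,e2); result: nodes: 0:q, 1:q edges: (0,1,e2)
branch 1 step 2: rule r4; match: 0->0, 1->1; deleted nodes (none); deleted edges (0,1,e2); added nodes (none); added edges (0,1,e3); result: nodes: 0:q, 1:q edges: (0,1,e3)
branch 2 step 1: rule r2; match: 0->0, 1->1; deleted nodes (none); deleted edges (0,1,e5); added nodes (none); added edges (0,1,e3); result: nodes: 0:q, 1:q edges: (0,1,e3)
common:
nodes: 0:q, 1:q
edges: (0,1,e3)


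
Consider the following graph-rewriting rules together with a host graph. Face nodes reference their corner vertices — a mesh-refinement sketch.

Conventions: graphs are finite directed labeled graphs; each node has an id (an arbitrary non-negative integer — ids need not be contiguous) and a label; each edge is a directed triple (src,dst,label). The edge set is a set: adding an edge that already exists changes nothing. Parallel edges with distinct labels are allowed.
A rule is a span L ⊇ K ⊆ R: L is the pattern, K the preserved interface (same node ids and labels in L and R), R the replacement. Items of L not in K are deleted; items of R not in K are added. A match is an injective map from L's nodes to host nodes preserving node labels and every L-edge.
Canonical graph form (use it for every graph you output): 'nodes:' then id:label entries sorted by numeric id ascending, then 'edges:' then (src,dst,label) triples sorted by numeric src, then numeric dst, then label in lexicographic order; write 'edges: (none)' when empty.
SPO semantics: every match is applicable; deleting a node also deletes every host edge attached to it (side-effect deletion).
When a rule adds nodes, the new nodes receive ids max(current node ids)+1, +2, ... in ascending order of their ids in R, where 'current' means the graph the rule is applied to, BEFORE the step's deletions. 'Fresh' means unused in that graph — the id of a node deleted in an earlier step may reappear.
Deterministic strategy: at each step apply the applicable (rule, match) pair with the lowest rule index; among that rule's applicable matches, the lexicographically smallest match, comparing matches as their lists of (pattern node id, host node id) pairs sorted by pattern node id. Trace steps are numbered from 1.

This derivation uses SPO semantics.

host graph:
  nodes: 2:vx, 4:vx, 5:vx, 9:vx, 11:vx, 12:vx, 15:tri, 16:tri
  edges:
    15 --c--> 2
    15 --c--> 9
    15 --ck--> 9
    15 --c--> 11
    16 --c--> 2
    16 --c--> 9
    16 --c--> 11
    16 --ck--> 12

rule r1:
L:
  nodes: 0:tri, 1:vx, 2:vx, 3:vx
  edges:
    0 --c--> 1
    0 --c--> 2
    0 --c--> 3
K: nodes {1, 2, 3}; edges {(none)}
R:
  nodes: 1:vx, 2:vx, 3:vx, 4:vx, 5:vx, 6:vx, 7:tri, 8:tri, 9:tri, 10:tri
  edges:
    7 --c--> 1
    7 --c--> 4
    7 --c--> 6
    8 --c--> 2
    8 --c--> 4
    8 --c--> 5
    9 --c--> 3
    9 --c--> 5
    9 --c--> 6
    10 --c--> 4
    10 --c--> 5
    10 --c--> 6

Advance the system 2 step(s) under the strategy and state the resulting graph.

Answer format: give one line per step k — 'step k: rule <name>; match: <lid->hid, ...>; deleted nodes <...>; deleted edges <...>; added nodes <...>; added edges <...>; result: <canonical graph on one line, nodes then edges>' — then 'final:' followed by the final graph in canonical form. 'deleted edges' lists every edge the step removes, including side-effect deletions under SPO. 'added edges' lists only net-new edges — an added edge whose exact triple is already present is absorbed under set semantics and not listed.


step 1: rule r1; match: 0->15, 1->2, 2->9, 3->11; deleted nodes 15; deleted edges (15,2,c); (15,9,c); (15,9,ck); (15,11,c); added nodes 17, 18, 19, 20, 21, 22, 23; added edges (20,2,c); (20,17,c); (20,19,c); (21,9,c); (21,17,c); (21,18,c); (22,11,c); (22,18,c); (22,19,c); (23,17,c); (23,18,c); (23,19,c); result: nodes: 2:vx, 4:vx, 5:vx, 9:vx, 11:vx, 12:vx, 16:tri, 17:vx, 18:vx, 19:vx, 20:tri, 21:tri, 22:tri, 23:tri edges: (16,2,c); (16,9,c); (16,11,c); (16,12,ck); (20,2,c); (20,17,c); (20,19,c); (21,9,c); (21,17,c); (21,18,c); (22,11,c); (22,18,c); (22,19,c); (23,17,c); (23,18,c); (23,19,c)
step 2: rule r1; match: 0->16, 1->2, 2->9, 3->11; deleted nodes 16; deleted edges (16,2,c); (16,9,c); (16,11,c); (16,12,ck); added nodes 24, 25, 26, 27, 28, 29, 30; added edges (27,2,c); (27,24,c); (27,26,c); (28,9,c); (28,24,c); (28,25,c); (29,11,c); (29,25,c); (29,26,c); (30,24,c); (30,25,c); (30,26,c); result: nodes: 2:vx, 4:vx, 5:vx, 9:vx, 11:vx, 12:vx, 17:vx, 18:vx, 19:vx, 20:tri, 21:tri, 22:tri, 23:tri, 24:vx, 25:vx, 26:vx, 27:tri, 28:tri, 29:tri, 30:tri edges: (20,2,c); (20,17,c); (20,19,c); (21,9,c); (21,17,c); (21,18,c); (22,11,c); (22,18,c); (22,19,c); (23,17,c); (23,18,c); (23,19,c); (27,2,c); (27,24,c); (27,26,c); (28,9,c); (28,24,c); (28,25,c); (29,11,c); (29,25,c); (29,26,c); (30,24,c); (30,25,c); (30,26,c)
final:
nodes: 2:vx, 4:vx, 5:vx, 9:vx, 11:vx, 12:vx, 17:vx, 18:vx, 19:vx, 20:tri, 21:tri, 22:tri, 23:tri, 24:vx, 25:vx, 26:vx, 27:tri, 28:tri, 29:tri, 30:tri
edges: (20,2,c); (20,17,c); (20,19,c); (21,9,c); (21,17,c); (21,18,c); (22,11,c); (22,18,c); (22,19,c); (23,17,c); (23,18,c); (23,19,c); (27,2,c); (27,24,c); (27,26,c); (28,9,c); (28,24,c); (28,25,c); (29,11,c); (29,25,c); (29,26,c); (30,24,c); (30,25,c); (30,26,c)


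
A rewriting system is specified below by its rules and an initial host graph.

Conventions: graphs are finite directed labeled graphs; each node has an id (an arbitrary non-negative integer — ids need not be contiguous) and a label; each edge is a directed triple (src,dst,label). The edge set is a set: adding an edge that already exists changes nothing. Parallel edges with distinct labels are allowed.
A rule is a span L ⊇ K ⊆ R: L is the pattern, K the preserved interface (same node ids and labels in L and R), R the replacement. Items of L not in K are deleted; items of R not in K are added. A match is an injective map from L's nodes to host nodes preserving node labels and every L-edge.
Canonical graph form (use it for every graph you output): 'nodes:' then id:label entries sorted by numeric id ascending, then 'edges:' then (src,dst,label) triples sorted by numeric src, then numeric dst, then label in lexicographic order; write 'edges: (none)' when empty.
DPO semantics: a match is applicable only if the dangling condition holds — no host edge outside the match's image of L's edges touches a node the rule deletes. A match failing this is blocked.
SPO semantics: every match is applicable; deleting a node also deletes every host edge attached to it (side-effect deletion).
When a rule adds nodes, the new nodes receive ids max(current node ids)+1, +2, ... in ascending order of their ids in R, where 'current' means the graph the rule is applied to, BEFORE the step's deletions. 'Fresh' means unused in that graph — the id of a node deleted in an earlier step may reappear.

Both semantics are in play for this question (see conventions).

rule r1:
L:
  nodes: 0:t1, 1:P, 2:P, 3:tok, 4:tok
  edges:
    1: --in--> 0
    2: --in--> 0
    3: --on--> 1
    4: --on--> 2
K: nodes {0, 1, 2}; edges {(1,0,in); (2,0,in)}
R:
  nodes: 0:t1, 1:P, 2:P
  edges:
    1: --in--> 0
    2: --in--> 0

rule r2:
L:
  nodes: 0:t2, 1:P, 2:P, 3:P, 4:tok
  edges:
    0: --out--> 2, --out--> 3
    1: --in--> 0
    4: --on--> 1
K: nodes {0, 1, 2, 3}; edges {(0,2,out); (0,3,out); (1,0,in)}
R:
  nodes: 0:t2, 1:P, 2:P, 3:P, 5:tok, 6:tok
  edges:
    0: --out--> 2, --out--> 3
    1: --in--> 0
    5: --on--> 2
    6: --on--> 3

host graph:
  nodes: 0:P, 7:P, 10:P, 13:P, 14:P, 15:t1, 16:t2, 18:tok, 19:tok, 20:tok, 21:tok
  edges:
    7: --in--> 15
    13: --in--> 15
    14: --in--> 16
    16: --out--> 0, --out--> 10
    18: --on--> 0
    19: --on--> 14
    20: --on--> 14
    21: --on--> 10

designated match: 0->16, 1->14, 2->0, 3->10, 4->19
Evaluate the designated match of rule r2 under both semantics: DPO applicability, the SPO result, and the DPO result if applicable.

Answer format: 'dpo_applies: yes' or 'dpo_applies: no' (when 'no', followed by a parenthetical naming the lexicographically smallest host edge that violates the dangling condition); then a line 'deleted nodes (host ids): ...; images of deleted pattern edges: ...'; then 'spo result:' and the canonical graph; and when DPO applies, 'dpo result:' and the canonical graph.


dpo_applies: yes
deleted nodes (host ids): 19; images of deleted pattern edges: (19,14,on)
spo result:
nodes: 0:P, 7:P, 10:P, 13:P, 14:P, 15:t1, 16:t2, 18:tok, 20:tok, 21:tok, 22:tok, 23:tok
edges: (7,15,in); (13,15,in); (14,16,in); (16,0,out); (16,10,out); (18,0,on); (20,14,on); (21,10,on); (22,0,on); (23,10,on)
dpo result:
nodes: 0:P, 7:P, 10:P, 13:P, 14:P, 15:t1, 16:t2, 18:tok, 20:tok, 21:tok, 22:tok, 23:tok
edges: (7,15,in); (13,15,in); (14,16,in); (16,0,out); (16,10,out); (18,0,on); (20,14,on); (21,10,on); (22,0,on); (23,10,on)


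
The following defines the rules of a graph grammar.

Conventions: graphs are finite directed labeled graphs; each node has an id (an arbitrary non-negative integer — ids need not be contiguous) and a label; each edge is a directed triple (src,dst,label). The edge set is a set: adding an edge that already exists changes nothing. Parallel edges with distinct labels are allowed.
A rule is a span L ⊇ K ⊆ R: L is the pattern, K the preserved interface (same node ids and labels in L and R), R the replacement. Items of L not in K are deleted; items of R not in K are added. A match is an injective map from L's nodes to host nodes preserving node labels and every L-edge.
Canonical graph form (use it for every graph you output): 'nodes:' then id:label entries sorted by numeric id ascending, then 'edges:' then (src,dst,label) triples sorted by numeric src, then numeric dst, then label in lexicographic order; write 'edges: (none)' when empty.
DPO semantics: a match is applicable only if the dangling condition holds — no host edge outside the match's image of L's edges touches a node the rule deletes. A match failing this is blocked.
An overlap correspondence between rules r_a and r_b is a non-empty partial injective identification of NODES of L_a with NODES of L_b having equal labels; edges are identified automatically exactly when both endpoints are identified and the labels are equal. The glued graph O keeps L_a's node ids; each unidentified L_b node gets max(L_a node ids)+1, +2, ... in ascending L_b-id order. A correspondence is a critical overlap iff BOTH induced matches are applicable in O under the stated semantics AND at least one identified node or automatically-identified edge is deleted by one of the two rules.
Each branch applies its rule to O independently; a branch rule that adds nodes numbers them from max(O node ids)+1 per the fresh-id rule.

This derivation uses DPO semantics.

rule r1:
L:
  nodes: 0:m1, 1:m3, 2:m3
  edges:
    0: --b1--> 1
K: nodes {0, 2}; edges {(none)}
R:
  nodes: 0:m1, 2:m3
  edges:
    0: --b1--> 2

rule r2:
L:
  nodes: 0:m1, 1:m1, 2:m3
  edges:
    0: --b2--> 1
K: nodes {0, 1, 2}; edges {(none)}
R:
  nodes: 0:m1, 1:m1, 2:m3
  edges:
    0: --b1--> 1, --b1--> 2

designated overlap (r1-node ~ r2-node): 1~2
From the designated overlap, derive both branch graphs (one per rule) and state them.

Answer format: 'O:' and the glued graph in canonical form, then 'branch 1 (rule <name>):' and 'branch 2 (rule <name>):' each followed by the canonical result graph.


O:
nodes: 0:m1, 1:m3, 2:m3, 3:m1, 4:m1
edges: (0,1,b1); (3,4,b2)
branch 1 (rule r1):
nodes: 0:m1, 2:m3, 3:m1, 4:m1
edges: (0,2,b1); (3,4,b2)
branch 2 (rule r2):
nodes: 0:m1, 1:m3, 2:m3, 3:m1, 4:m1
edges: (0,1,b1); (3,1,b1); (3,4,b1)


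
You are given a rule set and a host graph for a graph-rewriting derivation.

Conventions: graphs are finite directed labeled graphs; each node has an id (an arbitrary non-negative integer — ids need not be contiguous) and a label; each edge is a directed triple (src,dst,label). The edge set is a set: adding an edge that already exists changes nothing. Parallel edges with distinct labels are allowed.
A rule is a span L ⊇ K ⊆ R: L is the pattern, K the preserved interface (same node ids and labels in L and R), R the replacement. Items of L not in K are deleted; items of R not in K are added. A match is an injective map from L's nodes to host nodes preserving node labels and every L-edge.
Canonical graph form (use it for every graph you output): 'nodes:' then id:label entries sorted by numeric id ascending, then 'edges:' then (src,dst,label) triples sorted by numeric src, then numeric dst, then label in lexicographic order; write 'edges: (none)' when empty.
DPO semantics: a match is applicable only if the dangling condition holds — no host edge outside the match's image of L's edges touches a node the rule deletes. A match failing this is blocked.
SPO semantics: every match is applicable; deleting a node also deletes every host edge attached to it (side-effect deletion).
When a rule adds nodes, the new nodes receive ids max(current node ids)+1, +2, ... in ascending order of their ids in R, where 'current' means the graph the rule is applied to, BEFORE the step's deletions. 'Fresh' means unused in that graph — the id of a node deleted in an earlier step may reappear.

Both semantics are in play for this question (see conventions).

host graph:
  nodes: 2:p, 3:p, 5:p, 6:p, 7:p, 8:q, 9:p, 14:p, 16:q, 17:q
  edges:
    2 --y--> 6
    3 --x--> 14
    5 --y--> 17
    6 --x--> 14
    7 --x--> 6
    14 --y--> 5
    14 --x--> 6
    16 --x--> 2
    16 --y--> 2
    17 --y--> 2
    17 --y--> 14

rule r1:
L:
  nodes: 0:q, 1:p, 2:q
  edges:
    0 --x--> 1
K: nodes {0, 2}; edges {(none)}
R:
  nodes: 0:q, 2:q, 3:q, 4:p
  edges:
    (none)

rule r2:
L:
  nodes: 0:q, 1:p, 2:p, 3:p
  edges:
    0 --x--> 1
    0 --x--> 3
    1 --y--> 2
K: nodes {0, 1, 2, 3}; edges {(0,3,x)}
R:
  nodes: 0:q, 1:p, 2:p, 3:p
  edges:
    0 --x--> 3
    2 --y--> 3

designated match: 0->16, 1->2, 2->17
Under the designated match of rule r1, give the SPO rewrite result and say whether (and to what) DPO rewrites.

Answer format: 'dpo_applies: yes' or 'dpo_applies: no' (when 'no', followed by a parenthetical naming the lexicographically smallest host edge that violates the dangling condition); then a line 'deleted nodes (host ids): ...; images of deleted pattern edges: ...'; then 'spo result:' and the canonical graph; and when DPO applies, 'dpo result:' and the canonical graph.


dpo_applies: no
(the rule deletes node 2, which keeps host edge (2,6,y) outside the match image — the dangling condition fails, DPO blocks; SPO proceeds and side-deletes such edges)
deleted nodes (host ids): 2; images of deleted pattern edges: (16,2,x)
spo result:
nodes: 3:p, 5:p, 6:p, 7:p, 8:q, 9:p, 14:p, 16:q, 17:q, 18:q, 19:p
edges: (3,14,x); (5,17,y); (6,14,x); (7,6,x); (14,5,y); (14,6,x); (17,14,y)


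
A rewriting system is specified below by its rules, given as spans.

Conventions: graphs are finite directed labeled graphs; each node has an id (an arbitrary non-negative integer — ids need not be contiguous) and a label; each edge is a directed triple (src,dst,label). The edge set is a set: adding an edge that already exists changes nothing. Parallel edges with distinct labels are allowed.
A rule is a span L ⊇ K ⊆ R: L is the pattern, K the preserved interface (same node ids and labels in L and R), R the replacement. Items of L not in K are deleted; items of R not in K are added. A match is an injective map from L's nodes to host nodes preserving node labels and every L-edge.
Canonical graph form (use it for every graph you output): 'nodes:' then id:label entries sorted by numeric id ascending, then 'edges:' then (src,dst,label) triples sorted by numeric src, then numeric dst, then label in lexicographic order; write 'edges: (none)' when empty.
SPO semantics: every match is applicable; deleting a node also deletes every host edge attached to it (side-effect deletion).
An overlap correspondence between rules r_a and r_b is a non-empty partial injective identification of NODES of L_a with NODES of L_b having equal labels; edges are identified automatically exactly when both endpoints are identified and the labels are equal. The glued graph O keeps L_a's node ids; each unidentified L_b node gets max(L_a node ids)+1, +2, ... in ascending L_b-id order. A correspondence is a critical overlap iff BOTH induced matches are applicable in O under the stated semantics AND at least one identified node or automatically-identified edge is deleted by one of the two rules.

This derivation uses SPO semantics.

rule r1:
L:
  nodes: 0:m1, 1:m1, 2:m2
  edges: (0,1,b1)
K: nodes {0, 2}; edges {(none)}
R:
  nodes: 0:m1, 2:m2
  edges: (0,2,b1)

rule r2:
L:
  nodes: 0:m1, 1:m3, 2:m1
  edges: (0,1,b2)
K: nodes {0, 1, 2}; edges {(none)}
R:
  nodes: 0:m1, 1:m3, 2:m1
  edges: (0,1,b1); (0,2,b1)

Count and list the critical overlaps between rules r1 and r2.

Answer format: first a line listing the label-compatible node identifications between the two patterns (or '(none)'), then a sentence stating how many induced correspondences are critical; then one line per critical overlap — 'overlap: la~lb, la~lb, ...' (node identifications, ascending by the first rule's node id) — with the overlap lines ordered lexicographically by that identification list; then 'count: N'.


label-compatible node identifications between L(r1) and L(r2): 0~0, 0~2, 1~0, 1~2
4 of the induced correspondences are critical overlaps of r1 and r2.
overlap: 0~0, 1~2
overlap: 0~2, 1~0
overlap: 1~0
overlap: 1~2
count: 4


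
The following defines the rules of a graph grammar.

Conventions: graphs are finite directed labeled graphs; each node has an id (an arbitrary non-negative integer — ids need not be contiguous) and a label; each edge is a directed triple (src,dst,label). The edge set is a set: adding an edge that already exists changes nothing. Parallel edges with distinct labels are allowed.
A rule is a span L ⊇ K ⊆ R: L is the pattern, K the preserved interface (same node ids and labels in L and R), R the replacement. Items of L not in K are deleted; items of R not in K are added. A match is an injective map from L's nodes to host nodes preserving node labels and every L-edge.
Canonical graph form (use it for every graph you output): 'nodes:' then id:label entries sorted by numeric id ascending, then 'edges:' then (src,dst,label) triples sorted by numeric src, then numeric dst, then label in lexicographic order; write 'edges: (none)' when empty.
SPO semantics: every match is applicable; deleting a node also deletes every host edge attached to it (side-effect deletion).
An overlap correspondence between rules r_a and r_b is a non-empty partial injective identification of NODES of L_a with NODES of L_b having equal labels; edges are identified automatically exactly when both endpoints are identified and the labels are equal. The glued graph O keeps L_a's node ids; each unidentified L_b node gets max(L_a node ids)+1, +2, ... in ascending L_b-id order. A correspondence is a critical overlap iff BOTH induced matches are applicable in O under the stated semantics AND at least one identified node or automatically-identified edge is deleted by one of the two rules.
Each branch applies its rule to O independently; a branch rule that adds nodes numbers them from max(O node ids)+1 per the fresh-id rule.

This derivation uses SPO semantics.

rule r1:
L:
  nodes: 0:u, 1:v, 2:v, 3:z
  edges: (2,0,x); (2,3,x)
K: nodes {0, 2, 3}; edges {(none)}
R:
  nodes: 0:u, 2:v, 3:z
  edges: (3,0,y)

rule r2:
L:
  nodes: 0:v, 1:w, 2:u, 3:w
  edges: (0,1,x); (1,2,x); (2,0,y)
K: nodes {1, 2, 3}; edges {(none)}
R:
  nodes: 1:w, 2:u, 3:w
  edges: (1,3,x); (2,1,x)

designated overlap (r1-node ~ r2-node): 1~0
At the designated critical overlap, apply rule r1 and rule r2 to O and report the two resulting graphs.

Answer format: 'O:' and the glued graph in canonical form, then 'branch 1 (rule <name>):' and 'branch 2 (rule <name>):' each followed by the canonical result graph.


O:
nodes: 0:u, 1:v, 2:v, 3:z, 4:w, 5:u, 6:w
edges: (1,4,x); (2,0,x); (2,3,x); (4,5,x); (5,1,y)
branch 1 (rule r1):
nodes: 0:u, 2:v, 3:z, 4:w, 5:u, 6:w
edges: (3,0,y); (4,5,x)
branch 2 (rule r2):
nodes: 0:u, 2:v, 3:z, 4:w, 5:u, 6:w
edges: (2,0,x); (2,3,x); (4,6,x); (5,4,x)
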